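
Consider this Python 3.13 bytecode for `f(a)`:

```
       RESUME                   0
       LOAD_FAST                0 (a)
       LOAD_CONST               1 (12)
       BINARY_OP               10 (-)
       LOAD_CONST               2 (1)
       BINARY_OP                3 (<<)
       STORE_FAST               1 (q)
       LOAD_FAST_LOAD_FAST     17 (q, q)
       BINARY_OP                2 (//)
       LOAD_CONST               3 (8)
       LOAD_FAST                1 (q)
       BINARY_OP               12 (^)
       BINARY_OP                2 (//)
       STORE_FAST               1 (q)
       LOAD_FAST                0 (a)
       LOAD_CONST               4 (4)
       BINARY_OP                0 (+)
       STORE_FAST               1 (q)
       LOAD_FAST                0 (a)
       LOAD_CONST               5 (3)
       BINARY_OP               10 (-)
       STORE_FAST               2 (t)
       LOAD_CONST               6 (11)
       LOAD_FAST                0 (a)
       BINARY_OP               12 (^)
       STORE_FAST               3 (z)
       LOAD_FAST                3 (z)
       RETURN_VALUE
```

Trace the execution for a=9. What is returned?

LOAD_FAST a → push 9. Stack: [9]
LOAD_CONST → push 12. Stack: [9, 12]
BINARY_OP - → 9 - 12 = -3. Stack: [-3]
LOAD_CONST → push 1. Stack: [-3, 1]
BINARY_OP << → -3 << 1 = -6. Stack: [-6]
STORE_FAST q → q=-6. Stack: []
LOAD_FAST_LOAD_FAST q,q → push -6,-6. Stack: [-6, -6]
BINARY_OP // → -6 // -6 = 1. Stack: [1]
LOAD_CONST → push 8. Stack: [1, 8]
LOAD_FAST q → push -6. Stack: [1, 8, -6]
BINARY_OP ^ → 8 ^ -6 = -14. Stack: [1, -14]
BINARY_OP // → 1 // -14 = -1. Stack: [-1]
STORE_FAST q → q=-1. Stack: []
LOAD_FAST a → push 9. Stack: [9]
LOAD_CONST → push 4. Stack: [9, 4]
BINARY_OP + → 9 + 4 = 13. Stack: [13]
STORE_FAST q → q=13. Stack: []
LOAD_FAST a → push 9. Stack: [9]
LOAD_CONST → push 3. Stack: [9, 3]
BINARY_OP - → 9 - 3 = 6. Stack: [6]
STORE_FAST t → t=6. Stack: []
LOAD_CONST → push 11. Stack: [11]
LOAD_FAST a → push 9. Stack: [11, 9]
BINARY_OP ^ → 11 ^ 9 = 2. Stack: [2]
STORE_FAST z → z=2. Stack: []
LOAD_FAST z → push 2. Stack: [2]
RETURN_VALUE → return 2.

2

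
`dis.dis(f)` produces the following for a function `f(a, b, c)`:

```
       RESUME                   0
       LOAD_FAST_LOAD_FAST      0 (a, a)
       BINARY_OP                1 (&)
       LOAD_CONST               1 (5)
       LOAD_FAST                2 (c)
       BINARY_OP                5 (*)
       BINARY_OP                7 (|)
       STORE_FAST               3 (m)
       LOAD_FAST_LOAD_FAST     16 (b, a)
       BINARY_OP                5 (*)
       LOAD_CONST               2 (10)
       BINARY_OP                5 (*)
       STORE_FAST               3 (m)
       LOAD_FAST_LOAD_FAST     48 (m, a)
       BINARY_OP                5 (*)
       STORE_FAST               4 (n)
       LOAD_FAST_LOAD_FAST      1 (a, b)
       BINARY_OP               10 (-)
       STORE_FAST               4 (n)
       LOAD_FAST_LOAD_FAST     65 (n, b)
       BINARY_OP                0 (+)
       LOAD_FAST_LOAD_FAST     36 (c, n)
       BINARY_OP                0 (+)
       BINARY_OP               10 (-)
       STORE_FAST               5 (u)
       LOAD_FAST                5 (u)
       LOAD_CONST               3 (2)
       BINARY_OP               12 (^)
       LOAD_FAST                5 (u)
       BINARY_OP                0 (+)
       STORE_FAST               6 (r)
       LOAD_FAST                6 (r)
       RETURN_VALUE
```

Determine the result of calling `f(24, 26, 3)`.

LOAD_FAST_LOAD_FAST a,a → push 24,24. Stack: [24, 24]
BINARY_OP & → 24 & 24 = 24. Stack: [24]
LOAD_CONST → push 5. Stack: [24, 5]
LOAD_FAST c → push 3. Stack: [24, 5, 3]
BINARY_OP * → 5 * 3 = 15. Stack: [24, 15]
BINARY_OP | → 24 | 15 = 31. Stack: [31]
STORE_FAST m → m=31. Stack: []
LOAD_FAST_LOAD_FAST b,a → push 26,24. Stack: [26, 24]
BINARY_OP * → 26 * 24 = 624. Stack: [624]
LOAD_CONST → push 10. Stack: [624, 10]
BINARY_OP * → 624 * 10 = 6240. Stack: [6240]
STORE_FAST m → m=6240. Stack: []
LOAD_FAST_LOAD_FAST m,a → push 6240,24. Stack: [6240, 24]
BINARY_OP * → 6240 * 24 = 149760. Stack: [149760]
STORE_FAST n → n=149760. Stack: []
LOAD_FAST_LOAD_FAST a,b → push 24,26. Stack: [24, 26]
BINARY_OP - → 24 - 26 = -2. Stack: [-2]
STORE_FAST n → n=-2. Stack: []
LOAD_FAST_LOAD_FAST n,b → push -2,26. Stack: [-2, 26]
BINARY_OP + → -2 + 26 = 24. Stack: [24]
LOAD_FAST_LOAD_FAST c,n → push 3,-2. Stack: [24, 3, -2]
BINARY_OP + → 3 + -2 = 1. Stack: [24, 1]
BINARY_OP - → 24 - 1 = 23. Stack: [23]
STORE_FAST u → u=23. Stack: []
LOAD_FAST u → push 23. Stack: [23]
LOAD_CONST → push 2. Stack: [23, 2]
BINARY_OP ^ → 23 ^ 2 = 21. Stack: [21]
LOAD_FAST u → push 23. Stack: [21, 23]
BINARY_OP + → 21 + 23 = 44. Stack: [44]
STORE_FAST r → r=44. Stack: []
LOAD_FAST r → push 44. Stack: [44]
RETURN_VALUE → return 44.

44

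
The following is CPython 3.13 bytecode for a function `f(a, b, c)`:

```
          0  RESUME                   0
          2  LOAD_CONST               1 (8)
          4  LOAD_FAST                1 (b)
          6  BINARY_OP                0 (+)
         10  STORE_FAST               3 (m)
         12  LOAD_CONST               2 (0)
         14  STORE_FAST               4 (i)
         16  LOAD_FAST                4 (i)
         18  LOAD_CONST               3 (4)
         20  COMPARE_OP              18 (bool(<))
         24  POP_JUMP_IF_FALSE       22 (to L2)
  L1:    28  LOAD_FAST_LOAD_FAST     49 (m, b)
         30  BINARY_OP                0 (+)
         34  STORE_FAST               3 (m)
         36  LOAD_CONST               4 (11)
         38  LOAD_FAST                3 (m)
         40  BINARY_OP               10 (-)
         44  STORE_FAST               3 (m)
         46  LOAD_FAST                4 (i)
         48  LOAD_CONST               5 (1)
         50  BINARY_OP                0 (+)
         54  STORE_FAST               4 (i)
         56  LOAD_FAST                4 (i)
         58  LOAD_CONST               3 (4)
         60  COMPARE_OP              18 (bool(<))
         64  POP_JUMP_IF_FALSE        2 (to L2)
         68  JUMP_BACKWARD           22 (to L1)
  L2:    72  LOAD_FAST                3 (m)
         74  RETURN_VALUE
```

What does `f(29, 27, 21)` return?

35

LOAD_CONST → push 8
LOAD_FAST b → push 27
BINARY_OP + → 8 + 27 = 35
STORE_FAST m → m=35
LOAD_CONST → push 0
STORE_FAST i → i=0
LOAD_FAST i → push 0
LOAD_CONST → push 4
COMPARE_OP bool(<) → 0 vs 4 = True
POP_JUMP_IF_FALSE → pop True; no jump
LOAD_FAST_LOAD_FAST m,b → push 35,27
BINARY_OP + → 35 + 27 = 62
STORE_FAST m → m=62
LOAD_CONST → push 11
LOAD_FAST m → push 62
BINARY_OP - → 11 - 62 = -51
STORE_FAST m → m=-51
LOAD_FAST i → push 0
LOAD_CONST → push 1
BINARY_OP + → 0 + 1 = 1
STORE_FAST i → i=1
LOAD_FAST i → push 1
LOAD_CONST → push 4
COMPARE_OP bool(<) → 1 vs 4 = True
POP_JUMP_IF_FALSE → pop True; no jump
LOAD_FAST_LOAD_FAST m,b → push -51,27
BINARY_OP + → -51 + 27 = -24
STORE_FAST m → m=-24
LOAD_CONST → push 11
LOAD_FAST m → push -24
BINARY_OP - → 11 - -24 = 35
STORE_FAST m → m=35
LOAD_FAST i → push 1
LOAD_CONST → push 1
BINARY_OP + → 1 + 1 = 2
STORE_FAST i → i=2
LOAD_FAST i → push 2
LOAD_CONST → push 4
COMPARE_OP bool(<) → 2 vs 4 = True
POP_JUMP_IF_FALSE → pop True; no jump
LOAD_FAST_LOAD_FAST m,b → push 35,27
BINARY_OP + → 35 + 27 = 62
STORE_FAST m → m=62
LOAD_CONST → push 11
LOAD_FAST m → push 62
BINARY_OP - → 11 - 62 = -51
STORE_FAST m → m=-51
LOAD_FAST i → push 2
LOAD_CONST → push 1
BINARY_OP + → 2 + 1 = 3
STORE_FAST i → i=3
LOAD_FAST i → push 3
LOAD_CONST → push 4
COMPARE_OP bool(<) → 3 vs 4 = True
POP_JUMP_IF_FALSE → pop True; no jump
LOAD_FAST_LOAD_FAST m,b → push -51,27
BINARY_OP + → -51 + 27 = -24
STORE_FAST m → m=-24
LOAD_CONST → push 11
LOAD_FAST m → push -24
BINARY_OP - → 11 - -24 = 35
STORE_FAST m → m=35
LOAD_FAST i → push 3
LOAD_CONST → push 1
BINARY_OP + → 3 + 1 = 4
STORE_FAST i → i=4
LOAD_FAST i → push 4
LOAD_CONST → push 4
COMPARE_OP bool(<) → 4 vs 4 = False
POP_JUMP_IF_FALSE → pop False; jump
LOAD_FAST m → push 35
RETURN_VALUE → return 35.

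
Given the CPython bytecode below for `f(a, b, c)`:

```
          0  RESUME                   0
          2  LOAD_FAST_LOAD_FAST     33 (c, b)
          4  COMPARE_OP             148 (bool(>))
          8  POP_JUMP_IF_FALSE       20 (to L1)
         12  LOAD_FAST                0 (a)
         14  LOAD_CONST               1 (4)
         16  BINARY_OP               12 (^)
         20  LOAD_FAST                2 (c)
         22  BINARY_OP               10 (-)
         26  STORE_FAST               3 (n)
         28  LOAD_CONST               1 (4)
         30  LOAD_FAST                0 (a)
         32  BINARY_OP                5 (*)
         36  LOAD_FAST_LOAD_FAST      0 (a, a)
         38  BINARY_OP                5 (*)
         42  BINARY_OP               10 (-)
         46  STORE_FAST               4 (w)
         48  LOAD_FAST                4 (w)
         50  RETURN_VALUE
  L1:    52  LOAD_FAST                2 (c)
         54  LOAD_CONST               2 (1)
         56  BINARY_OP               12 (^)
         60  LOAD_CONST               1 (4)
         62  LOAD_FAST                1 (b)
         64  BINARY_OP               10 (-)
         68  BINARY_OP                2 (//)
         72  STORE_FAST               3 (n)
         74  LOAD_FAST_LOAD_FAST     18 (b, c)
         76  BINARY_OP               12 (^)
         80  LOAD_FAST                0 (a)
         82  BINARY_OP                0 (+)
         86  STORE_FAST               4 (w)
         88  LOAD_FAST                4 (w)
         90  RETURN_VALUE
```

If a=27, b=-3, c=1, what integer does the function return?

-621

LOAD_FAST_LOAD_FAST c,b → push 1,-3. Stack: [1, -3]
COMPARE_OP bool(>) → 1 vs -3 = True. Stack: [True]
POP_JUMP_IF_FALSE → pop True; no jump. Stack: []
LOAD_FAST a → push 27. Stack: [27]
LOAD_CONST → push 4. Stack: [27, 4]
BINARY_OP ^ → 27 ^ 4 = 31. Stack: [31]
LOAD_FAST c → push 1. Stack: [31, 1]
BINARY_OP - → 31 - 1 = 30. Stack: [30]
STORE_FAST n → n=30. Stack: []
LOAD_CONST → push 4. Stack: [4]
LOAD_FAST a → push 27. Stack: [4, 27]
BINARY_OP * → 4 * 27 = 108. Stack: [108]
LOAD_FAST_LOAD_FAST a,a → push 27,27. Stack: [108, 27, 27]
BINARY_OP * → 27 * 27 = 729. Stack: [108, 729]
BINARY_OP - → 108 - 729 = -621. Stack: [-621]
STORE_FAST w → w=-621. Stack: []
LOAD_FAST w → push -621. Stack: [-621]
RETURN_VALUE → return -621.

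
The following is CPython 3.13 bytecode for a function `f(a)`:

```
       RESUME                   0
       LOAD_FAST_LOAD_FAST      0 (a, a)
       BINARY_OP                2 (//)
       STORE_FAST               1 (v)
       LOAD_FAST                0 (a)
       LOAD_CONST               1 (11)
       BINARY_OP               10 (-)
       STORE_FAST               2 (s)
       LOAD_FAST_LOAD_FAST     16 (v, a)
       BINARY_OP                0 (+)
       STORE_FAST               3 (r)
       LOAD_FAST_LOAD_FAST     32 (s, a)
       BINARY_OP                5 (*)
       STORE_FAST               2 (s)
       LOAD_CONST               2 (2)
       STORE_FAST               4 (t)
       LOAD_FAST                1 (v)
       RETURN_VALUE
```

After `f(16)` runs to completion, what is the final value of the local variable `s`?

LOAD_FAST_LOAD_FAST a,a → push 16,16. Stack: [16, 16]
BINARY_OP // → 16 // 16 = 1. Stack: [1]
STORE_FAST v → v=1. Stack: []
LOAD_FAST a → push 16. Stack: [16]
LOAD_CONST → push 11. Stack: [16, 11]
BINARY_OP - → 16 - 11 = 5. Stack: [5]
STORE_FAST s → s=5. Stack: []
LOAD_FAST_LOAD_FAST v,a → push 1,16. Stack: [1, 16]
BINARY_OP + → 1 + 16 = 17. Stack: [17]
STORE_FAST r → r=17. Stack: []
LOAD_FAST_LOAD_FAST s,a → push 5,16. Stack: [5, 16]
BINARY_OP * → 5 * 16 = 80. Stack: [80]
STORE_FAST s → s=80. Stack: []
LOAD_CONST → push 2. Stack: [2]
STORE_FAST t → t=2. Stack: []
LOAD_FAST v → push 1. Stack: [1]
RETURN_VALUE → return 1.

80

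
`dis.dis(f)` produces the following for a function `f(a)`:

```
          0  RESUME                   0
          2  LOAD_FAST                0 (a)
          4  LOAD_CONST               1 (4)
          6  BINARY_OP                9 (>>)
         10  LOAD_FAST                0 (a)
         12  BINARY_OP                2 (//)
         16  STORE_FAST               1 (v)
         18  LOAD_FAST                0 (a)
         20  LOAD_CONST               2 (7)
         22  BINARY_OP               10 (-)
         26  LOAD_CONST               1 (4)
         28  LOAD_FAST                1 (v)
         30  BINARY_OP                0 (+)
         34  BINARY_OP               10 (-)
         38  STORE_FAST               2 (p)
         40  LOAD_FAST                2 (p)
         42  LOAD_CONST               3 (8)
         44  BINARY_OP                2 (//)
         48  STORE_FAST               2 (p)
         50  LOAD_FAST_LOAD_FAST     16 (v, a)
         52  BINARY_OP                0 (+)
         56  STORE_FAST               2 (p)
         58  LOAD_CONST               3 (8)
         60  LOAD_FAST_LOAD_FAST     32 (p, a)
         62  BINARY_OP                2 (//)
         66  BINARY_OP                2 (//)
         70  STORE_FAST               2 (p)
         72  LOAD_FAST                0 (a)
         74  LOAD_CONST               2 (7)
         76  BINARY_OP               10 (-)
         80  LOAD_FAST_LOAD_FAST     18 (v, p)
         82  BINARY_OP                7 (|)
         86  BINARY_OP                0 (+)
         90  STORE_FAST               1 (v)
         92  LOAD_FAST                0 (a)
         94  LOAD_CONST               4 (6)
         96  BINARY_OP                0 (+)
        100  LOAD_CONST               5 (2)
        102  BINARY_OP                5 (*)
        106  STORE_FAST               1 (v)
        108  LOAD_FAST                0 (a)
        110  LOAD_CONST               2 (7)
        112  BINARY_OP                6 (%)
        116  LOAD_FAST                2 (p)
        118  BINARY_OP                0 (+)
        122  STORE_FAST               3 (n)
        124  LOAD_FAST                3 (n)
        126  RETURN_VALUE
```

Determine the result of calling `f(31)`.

11

LOAD_FAST a → push 31. Stack: [31]
LOAD_CONST → push 4. Stack: [31, 4]
BINARY_OP >> → 31 >> 4 = 1. Stack: [1]
LOAD_FAST a → push 31. Stack: [1, 31]
BINARY_OP // → 1 // 31 = 0. Stack: [0]
STORE_FAST v → v=0. Stack: []
LOAD_FAST a → push 31. Stack: [31]
LOAD_CONST → push 7. Stack: [31, 7]
BINARY_OP - → 31 - 7 = 24. Stack: [24]
LOAD_CONST → push 4. Stack: [24, 4]
LOAD_FAST v → push 0. Stack: [24, 4, 0]
BINARY_OP + → 4 + 0 = 4. Stack: [24, 4]
BINARY_OP - → 24 - 4 = 20. Stack: [20]
STORE_FAST p → p=20. Stack: []
LOAD_FAST p → push 20. Stack: [20]
LOAD_CONST → push 8. Stack: [20, 8]
BINARY_OP // → 20 // 8 = 2. Stack: [2]
STORE_FAST p → p=2. Stack: []
LOAD_FAST_LOAD_FAST v,a → push 0,31. Stack: [0, 31]
BINARY_OP + → 0 + 31 = 31. Stack: [31]
STORE_FAST p → p=31. Stack: []
LOAD_CONST → push 8. Stack: [8]
LOAD_FAST_LOAD_FAST p,a → push 31,31. Stack: [8, 31, 31]
BINARY_OP // → 31 // 31 = 1. Stack: [8, 1]
BINARY_OP // → 8 // 1 = 8. Stack: [8]
STORE_FAST p → p=8. Stack: []
LOAD_FAST a → push 31. Stack: [31]
LOAD_CONST → push 7. Stack: [31, 7]
BINARY_OP - → 31 - 7 = 24. Stack: [24]
LOAD_FAST_LOAD_FAST v,p → push 0,8. Stack: [24, 0, 8]
BINARY_OP | → 0 | 8 = 8. Stack: [24, 8]
BINARY_OP + → 24 + 8 = 32. Stack: [32]
STORE_FAST v → v=32. Stack: []
LOAD_FAST a → push 31. Stack: [31]
LOAD_CONST → push 6. Stack: [31, 6]
BINARY_OP + → 31 + 6 = 37. Stack: [37]
LOAD_CONST → push 2. Stack: [37, 2]
BINARY_OP * → 37 * 2 = 74. Stack: [74]
STORE_FAST v → v=74. Stack: []
LOAD_FAST a → push 31. Stack: [31]
LOAD_CONST → push 7. Stack: [31, 7]
BINARY_OP % → 31 % 7 = 3. Stack: [3]
LOAD_FAST p → push 8. Stack: [3, 8]
BINARY_OP + → 3 + 8 = 11. Stack: [11]
STORE_FAST n → n=11. Stack: []
LOAD_FAST n → push 11. Stack: [11]
RETURN_VALUE → return 11.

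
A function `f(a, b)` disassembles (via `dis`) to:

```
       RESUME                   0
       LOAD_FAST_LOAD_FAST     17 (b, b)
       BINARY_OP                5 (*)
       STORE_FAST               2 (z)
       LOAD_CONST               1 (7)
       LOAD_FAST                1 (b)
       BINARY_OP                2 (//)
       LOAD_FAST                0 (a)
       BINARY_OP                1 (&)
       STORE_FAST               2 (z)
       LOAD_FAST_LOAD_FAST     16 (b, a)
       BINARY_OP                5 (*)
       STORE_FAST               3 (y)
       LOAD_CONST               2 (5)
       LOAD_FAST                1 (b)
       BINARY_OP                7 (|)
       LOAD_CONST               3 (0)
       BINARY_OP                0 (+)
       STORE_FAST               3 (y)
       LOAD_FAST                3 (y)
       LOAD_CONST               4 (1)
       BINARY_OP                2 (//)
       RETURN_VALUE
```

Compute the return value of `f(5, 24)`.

LOAD_FAST_LOAD_FAST b,b → push 24,24. Stack: [24, 24]
BINARY_OP * → 24 * 24 = 576. Stack: [576]
STORE_FAST z → z=576. Stack: []
LOAD_CONST → push 7. Stack: [7]
LOAD_FAST b → push 24. Stack: [7, 24]
BINARY_OP // → 7 // 24 = 0. Stack: [0]
LOAD_FAST a → push 5. Stack: [0, 5]
BINARY_OP & → 0 & 5 = 0. Stack: [0]
STORE_FAST z → z=0. Stack: []
LOAD_FAST_LOAD_FAST b,a → push 24,5. Stack: [24, 5]
BINARY_OP * → 24 * 5 = 120. Stack: [120]
STORE_FAST y → y=120. Stack: []
LOAD_CONST → push 5. Stack: [5]
LOAD_FAST b → push 24. Stack: [5, 24]
BINARY_OP | → 5 | 24 = 29. Stack: [29]
LOAD_CONST → push 0. Stack: [29, 0]
BINARY_OP + → 29 + 0 = 29. Stack: [29]
STORE_FAST y → y=29. Stack: []
LOAD_FAST y → push 29. Stack: [29]
LOAD_CONST → push 1. Stack: [29, 1]
BINARY_OP // → 29 // 1 = 29. Stack: [29]
RETURN_VALUE → return 29.

29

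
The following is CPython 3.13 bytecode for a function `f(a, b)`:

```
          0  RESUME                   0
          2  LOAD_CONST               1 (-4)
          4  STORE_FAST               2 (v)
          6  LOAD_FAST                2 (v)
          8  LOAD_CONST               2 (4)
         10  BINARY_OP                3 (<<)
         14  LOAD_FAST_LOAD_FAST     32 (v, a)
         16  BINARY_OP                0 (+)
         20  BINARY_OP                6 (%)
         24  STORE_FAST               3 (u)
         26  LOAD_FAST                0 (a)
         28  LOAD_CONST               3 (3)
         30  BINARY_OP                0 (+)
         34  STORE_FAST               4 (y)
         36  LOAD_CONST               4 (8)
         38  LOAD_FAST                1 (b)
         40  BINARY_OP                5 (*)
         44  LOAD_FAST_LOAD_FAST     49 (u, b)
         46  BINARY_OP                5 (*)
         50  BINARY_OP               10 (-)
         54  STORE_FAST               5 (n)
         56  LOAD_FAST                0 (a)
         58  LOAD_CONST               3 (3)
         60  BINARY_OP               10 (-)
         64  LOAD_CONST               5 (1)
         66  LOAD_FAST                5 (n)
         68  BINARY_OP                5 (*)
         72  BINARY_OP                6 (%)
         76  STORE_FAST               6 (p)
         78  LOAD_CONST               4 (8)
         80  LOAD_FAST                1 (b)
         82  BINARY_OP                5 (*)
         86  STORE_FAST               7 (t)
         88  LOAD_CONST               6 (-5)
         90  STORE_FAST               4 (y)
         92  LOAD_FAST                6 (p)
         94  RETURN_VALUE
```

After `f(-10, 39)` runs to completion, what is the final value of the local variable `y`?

-5

LOAD_CONST → push -4. Stack: [-4]
STORE_FAST v → v=-4. Stack: []
LOAD_FAST v → push -4. Stack: [-4]
LOAD_CONST → push 4. Stack: [-4, 4]
BINARY_OP << → -4 << 4 = -64. Stack: [-64]
LOAD_FAST_LOAD_FAST v,a → push -4,-10. Stack: [-64, -4, -10]
BINARY_OP + → -4 + -10 = -14. Stack: [-64, -14]
BINARY_OP % → -64 % -14 = -8. Stack: [-8]
STORE_FAST u → u=-8. Stack: []
LOAD_FAST a → push -10. Stack: [-10]
LOAD_CONST → push 3. Stack: [-10, 3]
BINARY_OP + → -10 + 3 = -7. Stack: [-7]
STORE_FAST y → y=-7. Stack: []
LOAD_CONST → push 8. Stack: [8]
LOAD_FAST b → push 39. Stack: [8, 39]
BINARY_OP * → 8 * 39 = 312. Stack: [312]
LOAD_FAST_LOAD_FAST u,b → push -8,39. Stack: [312, -8, 39]
BINARY_OP * → -8 * 39 = -312. Stack: [312, -312]
BINARY_OP - → 312 - -312 = 624. Stack: [624]
STORE_FAST n → n=624. Stack: []
LOAD_FAST a → push -10. Stack: [-10]
LOAD_CONST → push 3. Stack: [-10, 3]
BINARY_OP - → -10 - 3 = -13. Stack: [-13]
LOAD_CONST → push 1. Stack: [-13, 1]
LOAD_FAST n → push 624. Stack: [-13, 1, 624]
BINARY_OP * → 1 * 624 = 624. Stack: [-13, 624]
BINARY_OP % → -13 % 624 = 611. Stack: [611]
STORE_FAST p → p=611. Stack: []
LOAD_CONST → push 8. Stack: [8]
LOAD_FAST b → push 39. Stack: [8, 39]
BINARY_OP * → 8 * 39 = 312. Stack: [312]
STORE_FAST t → t=312. Stack: []
LOAD_CONST → push -5. Stack: [-5]
STORE_FAST y → y=-5. Stack: []
LOAD_FAST p → push 611. Stack: [611]
RETURN_VALUE → return 611.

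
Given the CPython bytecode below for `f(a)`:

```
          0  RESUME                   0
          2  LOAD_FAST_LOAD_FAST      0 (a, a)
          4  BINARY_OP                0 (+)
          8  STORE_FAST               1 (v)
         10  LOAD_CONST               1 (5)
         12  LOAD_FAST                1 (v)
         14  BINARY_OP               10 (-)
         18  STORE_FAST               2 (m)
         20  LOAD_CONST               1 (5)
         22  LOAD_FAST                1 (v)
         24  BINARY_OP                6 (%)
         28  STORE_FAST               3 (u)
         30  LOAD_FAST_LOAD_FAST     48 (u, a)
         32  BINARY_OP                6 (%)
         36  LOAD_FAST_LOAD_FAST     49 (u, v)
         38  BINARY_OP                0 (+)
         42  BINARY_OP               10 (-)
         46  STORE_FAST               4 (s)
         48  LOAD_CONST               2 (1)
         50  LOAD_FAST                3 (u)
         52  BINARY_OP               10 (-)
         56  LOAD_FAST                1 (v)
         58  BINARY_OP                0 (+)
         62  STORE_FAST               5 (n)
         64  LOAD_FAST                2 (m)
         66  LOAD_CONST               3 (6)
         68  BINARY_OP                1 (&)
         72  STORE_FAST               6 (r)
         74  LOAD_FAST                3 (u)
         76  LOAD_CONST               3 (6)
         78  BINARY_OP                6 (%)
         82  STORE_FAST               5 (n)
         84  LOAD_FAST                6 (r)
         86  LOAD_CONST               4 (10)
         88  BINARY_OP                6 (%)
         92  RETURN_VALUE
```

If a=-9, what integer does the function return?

6

LOAD_FAST_LOAD_FAST a,a → push -9,-9. Stack: [-9, -9]
BINARY_OP + → -9 + -9 = -18. Stack: [-18]
STORE_FAST v → v=-18. Stack: []
LOAD_CONST → push 5. Stack: [5]
LOAD_FAST v → push -18. Stack: [5, -18]
BINARY_OP - → 5 - -18 = 23. Stack: [23]
STORE_FAST m → m=23. Stack: []
LOAD_CONST → push 5. Stack: [5]
LOAD_FAST v → push -18. Stack: [5, -18]
BINARY_OP % → 5 % -18 = -13. Stack: [-13]
STORE_FAST u → u=-13. Stack: []
LOAD_FAST_LOAD_FAST u,a → push -13,-9. Stack: [-13, -9]
BINARY_OP % → -13 % -9 = -4. Stack: [-4]
LOAD_FAST_LOAD_FAST u,v → push -13,-18. Stack: [-4, -13, -18]
BINARY_OP + → -13 + -18 = -31. Stack: [-4, -31]
BINARY_OP - → -4 - -31 = 27. Stack: [27]
STORE_FAST s → s=27. Stack: []
LOAD_CONST → push 1. Stack: [1]
LOAD_FAST u → push -13. Stack: [1, -13]
BINARY_OP - → 1 - -13 = 14. Stack: [14]
LOAD_FAST v → push -18. Stack: [14, -18]
BINARY_OP + → 14 + -18 = -4. Stack: [-4]
STORE_FAST n → n=-4. Stack: []
LOAD_FAST m → push 23. Stack: [23]
LOAD_CONST → push 6. Stack: [23, 6]
BINARY_OP & → 23 & 6 = 6. Stack: [6]
STORE_FAST r → r=6. Stack: []
LOAD_FAST u → push -13. Stack: [-13]
LOAD_CONST → push 6. Stack: [-13, 6]
BINARY_OP % → -13 % 6 = 5. Stack: [5]
STORE_FAST n → n=5. Stack: []
LOAD_FAST r → push 6. Stack: [6]
LOAD_CONST → push 10. Stack: [6, 10]
BINARY_OP % → 6 % 10 = 6. Stack: [6]
RETURN_VALUE → return 6.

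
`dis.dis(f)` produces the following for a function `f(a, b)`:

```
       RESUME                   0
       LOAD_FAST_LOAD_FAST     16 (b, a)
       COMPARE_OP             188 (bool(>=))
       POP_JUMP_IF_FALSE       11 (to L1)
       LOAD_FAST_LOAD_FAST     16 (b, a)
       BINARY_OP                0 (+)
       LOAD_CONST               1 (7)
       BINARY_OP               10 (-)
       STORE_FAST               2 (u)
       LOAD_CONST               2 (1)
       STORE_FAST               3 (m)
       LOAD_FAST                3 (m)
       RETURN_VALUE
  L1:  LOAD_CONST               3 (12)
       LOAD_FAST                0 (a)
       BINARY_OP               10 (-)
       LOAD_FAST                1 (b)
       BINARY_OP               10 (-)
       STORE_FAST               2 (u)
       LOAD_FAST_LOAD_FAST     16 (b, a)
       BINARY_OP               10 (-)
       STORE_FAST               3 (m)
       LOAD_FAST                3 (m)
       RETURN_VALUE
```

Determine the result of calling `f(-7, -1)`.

LOAD_FAST_LOAD_FAST b,a → push -1,-7. Stack: [-1, -7]
COMPARE_OP bool(>=) → -1 vs -7 = True. Stack: [True]
POP_JUMP_IF_FALSE → pop True; no jump. Stack: []
LOAD_FAST_LOAD_FAST b,a → push -1,-7. Stack: [-1, -7]
BINARY_OP + → -1 + -7 = -8. Stack: [-8]
LOAD_CONST → push 7. Stack: [-8, 7]
BINARY_OP - → -8 - 7 = -15. Stack: [-15]
STORE_FAST u → u=-15. Stack: []
LOAD_CONST → push 1. Stack: [1]
STORE_FAST m → m=1. Stack: []
LOAD_FAST m → push 1. Stack: [1]
RETURN_VALUE → return 1.

1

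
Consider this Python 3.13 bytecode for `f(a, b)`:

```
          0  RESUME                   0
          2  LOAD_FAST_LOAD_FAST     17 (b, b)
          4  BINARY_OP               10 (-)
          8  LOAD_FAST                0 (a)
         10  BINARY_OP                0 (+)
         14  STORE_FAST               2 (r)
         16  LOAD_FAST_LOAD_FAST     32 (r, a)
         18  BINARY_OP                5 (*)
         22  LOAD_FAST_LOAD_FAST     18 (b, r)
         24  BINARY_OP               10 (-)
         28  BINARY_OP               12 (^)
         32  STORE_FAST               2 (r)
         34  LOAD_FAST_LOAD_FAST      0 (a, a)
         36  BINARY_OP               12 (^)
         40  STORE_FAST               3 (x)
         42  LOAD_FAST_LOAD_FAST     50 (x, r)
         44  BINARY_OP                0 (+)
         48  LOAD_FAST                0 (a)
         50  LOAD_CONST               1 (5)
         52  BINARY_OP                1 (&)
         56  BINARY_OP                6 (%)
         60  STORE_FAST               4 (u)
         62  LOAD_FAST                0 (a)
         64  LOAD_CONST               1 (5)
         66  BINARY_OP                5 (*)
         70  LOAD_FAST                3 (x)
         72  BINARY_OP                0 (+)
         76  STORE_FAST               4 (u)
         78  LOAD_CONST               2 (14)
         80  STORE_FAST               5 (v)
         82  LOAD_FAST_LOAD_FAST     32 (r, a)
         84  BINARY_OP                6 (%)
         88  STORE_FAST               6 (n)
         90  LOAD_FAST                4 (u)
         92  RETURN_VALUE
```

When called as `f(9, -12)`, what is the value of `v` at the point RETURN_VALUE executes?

LOAD_FAST_LOAD_FAST b,b → push -12,-12. Stack: [-12, -12]
BINARY_OP - → -12 - -12 = 0. Stack: [0]
LOAD_FAST a → push 9. Stack: [0, 9]
BINARY_OP + → 0 + 9 = 9. Stack: [9]
STORE_FAST r → r=9. Stack: []
LOAD_FAST_LOAD_FAST r,a → push 9,9. Stack: [9, 9]
BINARY_OP * → 9 * 9 = 81. Stack: [81]
LOAD_FAST_LOAD_FAST b,r → push -12,9. Stack: [81, -12, 9]
BINARY_OP - → -12 - 9 = -21. Stack: [81, -21]
BINARY_OP ^ → 81 ^ -21 = -70. Stack: [-70]
STORE_FAST r → r=-70. Stack: []
LOAD_FAST_LOAD_FAST a,a → push 9,9. Stack: [9, 9]
BINARY_OP ^ → 9 ^ 9 = 0. Stack: [0]
STORE_FAST x → x=0. Stack: []
LOAD_FAST_LOAD_FAST x,r → push 0,-70. Stack: [0, -70]
BINARY_OP + → 0 + -70 = -70. Stack: [-70]
LOAD_FAST a → push 9. Stack: [-70, 9]
LOAD_CONST → push 5. Stack: [-70, 9, 5]
BINARY_OP & → 9 & 5 = 1. Stack: [-70, 1]
BINARY_OP % → -70 % 1 = 0. Stack: [0]
STORE_FAST u → u=0. Stack: []
LOAD_FAST a → push 9. Stack: [9]
LOAD_CONST → push 5. Stack: [9, 5]
BINARY_OP * → 9 * 5 = 45. Stack: [45]
LOAD_FAST x → push 0. Stack: [45, 0]
BINARY_OP + → 45 + 0 = 45. Stack: [45]
STORE_FAST u → u=45. Stack: []
LOAD_CONST → push 14. Stack: [14]
STORE_FAST v → v=14. Stack: []
LOAD_FAST_LOAD_FAST r,a → push -70,9. Stack: [-70, 9]
BINARY_OP % → -70 % 9 = 2. Stack: [2]
STORE_FAST n → n=2. Stack: []
LOAD_FAST u → push 45. Stack: [45]
RETURN_VALUE → return 45.

14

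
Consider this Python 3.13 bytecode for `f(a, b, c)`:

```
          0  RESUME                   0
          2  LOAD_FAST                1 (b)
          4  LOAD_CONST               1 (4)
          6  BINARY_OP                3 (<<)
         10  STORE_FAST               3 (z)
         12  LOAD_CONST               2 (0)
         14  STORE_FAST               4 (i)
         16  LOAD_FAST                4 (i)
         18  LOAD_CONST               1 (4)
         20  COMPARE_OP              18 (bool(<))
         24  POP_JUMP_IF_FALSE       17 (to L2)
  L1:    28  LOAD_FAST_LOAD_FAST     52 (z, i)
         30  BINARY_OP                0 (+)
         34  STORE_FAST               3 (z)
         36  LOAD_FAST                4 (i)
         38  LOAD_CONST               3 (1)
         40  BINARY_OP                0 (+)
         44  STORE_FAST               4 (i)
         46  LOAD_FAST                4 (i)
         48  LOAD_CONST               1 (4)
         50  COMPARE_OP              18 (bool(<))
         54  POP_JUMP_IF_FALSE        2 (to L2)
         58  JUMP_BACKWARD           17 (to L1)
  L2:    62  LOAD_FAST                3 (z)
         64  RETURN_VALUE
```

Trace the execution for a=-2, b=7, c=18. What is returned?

LOAD_FAST b → push 7. Stack: [7]
LOAD_CONST → push 4. Stack: [7, 4]
BINARY_OP << → 7 << 4 = 112. Stack: [112]
STORE_FAST z → z=112. Stack: []
LOAD_CONST → push 0. Stack: [0]
STORE_FAST i → i=0. Stack: []
LOAD_FAST i → push 0. Stack: [0]
LOAD_CONST → push 4. Stack: [0, 4]
COMPARE_OP bool(<) → 0 vs 4 = True. Stack: [True]
POP_JUMP_IF_FALSE → pop True; no jump. Stack: []
LOAD_FAST_LOAD_FAST z,i → push 112,0. Stack: [112, 0]
BINARY_OP + → 112 + 0 = 112. Stack: [112]
STORE_FAST z → z=112. Stack: []
LOAD_FAST i → push 0. Stack: [0]
LOAD_CONST → push 1. Stack: [0, 1]
BINARY_OP + → 0 + 1 = 1. Stack: [1]
STORE_FAST i → i=1. Stack: []
LOAD_FAST i → push 1. Stack: [1]
LOAD_CONST → push 4. Stack: [1, 4]
COMPARE_OP bool(<) → 1 vs 4 = True. Stack: [True]
POP_JUMP_IF_FALSE → pop True; no jump. Stack: []
LOAD_FAST_LOAD_FAST z,i → push 112,1. Stack: [112, 1]
BINARY_OP + → 112 + 1 = 113. Stack: [113]
STORE_FAST z → z=113. Stack: []
LOAD_FAST i → push 1. Stack: [1]
LOAD_CONST → push 1. Stack: [1, 1]
BINARY_OP + → 1 + 1 = 2. Stack: [2]
STORE_FAST i → i=2. Stack: []
LOAD_FAST i → push 2. Stack: [2]
LOAD_CONST → push 4. Stack: [2, 4]
COMPARE_OP bool(<) → 2 vs 4 = True. Stack: [True]
POP_JUMP_IF_FALSE → pop True; no jump. Stack: []
LOAD_FAST_LOAD_FAST z,i → push 113,2. Stack: [113, 2]
BINARY_OP + → 113 + 2 = 115. Stack: [115]
STORE_FAST z → z=115. Stack: []
LOAD_FAST i → push 2. Stack: [2]
LOAD_CONST → push 1. Stack: [2, 1]
BINARY_OP + → 2 + 1 = 3. Stack: [3]
STORE_FAST i → i=3. Stack: []
LOAD_FAST i → push 3. Stack: [3]
LOAD_CONST → push 4. Stack: [3, 4]
COMPARE_OP bool(<) → 3 vs 4 = True. Stack: [True]
POP_JUMP_IF_FALSE → pop True; no jump. Stack: []
LOAD_FAST_LOAD_FAST z,i → push 115,3. Stack: [115, 3]
BINARY_OP + → 115 + 3 = 118. Stack: [118]
STORE_FAST z → z=118. Stack: []
LOAD_FAST i → push 3. Stack: [3]
LOAD_CONST → push 1. Stack: [3, 1]
BINARY_OP + → 3 + 1 = 4. Stack: [4]
STORE_FAST i → i=4. Stack: []
LOAD_FAST i → push 4. Stack: [4]
LOAD_CONST → push 4. Stack: [4, 4]
COMPARE_OP bool(<) → 4 vs 4 = False. Stack: [False]
POP_JUMP_IF_FALSE → pop False; jump. Stack: []
LOAD_FAST z → push 118. Stack: [118]
RETURN_VALUE → return 118.

118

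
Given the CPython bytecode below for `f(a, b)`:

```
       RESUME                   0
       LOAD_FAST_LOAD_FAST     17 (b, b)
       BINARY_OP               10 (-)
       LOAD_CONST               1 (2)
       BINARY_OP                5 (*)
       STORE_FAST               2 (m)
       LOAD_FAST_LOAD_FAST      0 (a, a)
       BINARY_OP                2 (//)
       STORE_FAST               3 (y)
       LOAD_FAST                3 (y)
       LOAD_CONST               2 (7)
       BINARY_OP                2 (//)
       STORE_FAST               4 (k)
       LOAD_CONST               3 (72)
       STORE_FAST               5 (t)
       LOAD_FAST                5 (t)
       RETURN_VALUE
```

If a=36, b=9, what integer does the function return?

LOAD_FAST_LOAD_FAST b,b → push 9,9. Stack: [9, 9]
BINARY_OP - → 9 - 9 = 0. Stack: [0]
LOAD_CONST → push 2. Stack: [0, 2]
BINARY_OP * → 0 * 2 = 0. Stack: [0]
STORE_FAST m → m=0. Stack: []
LOAD_FAST_LOAD_FAST a,a → push 36,36. Stack: [36, 36]
BINARY_OP // → 36 // 36 = 1. Stack: [1]
STORE_FAST y → y=1. Stack: []
LOAD_FAST y → push 1. Stack: [1]
LOAD_CONST → push 7. Stack: [1, 7]
BINARY_OP // → 1 // 7 = 0. Stack: [0]
STORE_FAST k → k=0. Stack: []
LOAD_CONST → push 72. Stack: [72]
STORE_FAST t → t=72. Stack: []
LOAD_FAST t → push 72. Stack: [72]
RETURN_VALUE → return 72.

72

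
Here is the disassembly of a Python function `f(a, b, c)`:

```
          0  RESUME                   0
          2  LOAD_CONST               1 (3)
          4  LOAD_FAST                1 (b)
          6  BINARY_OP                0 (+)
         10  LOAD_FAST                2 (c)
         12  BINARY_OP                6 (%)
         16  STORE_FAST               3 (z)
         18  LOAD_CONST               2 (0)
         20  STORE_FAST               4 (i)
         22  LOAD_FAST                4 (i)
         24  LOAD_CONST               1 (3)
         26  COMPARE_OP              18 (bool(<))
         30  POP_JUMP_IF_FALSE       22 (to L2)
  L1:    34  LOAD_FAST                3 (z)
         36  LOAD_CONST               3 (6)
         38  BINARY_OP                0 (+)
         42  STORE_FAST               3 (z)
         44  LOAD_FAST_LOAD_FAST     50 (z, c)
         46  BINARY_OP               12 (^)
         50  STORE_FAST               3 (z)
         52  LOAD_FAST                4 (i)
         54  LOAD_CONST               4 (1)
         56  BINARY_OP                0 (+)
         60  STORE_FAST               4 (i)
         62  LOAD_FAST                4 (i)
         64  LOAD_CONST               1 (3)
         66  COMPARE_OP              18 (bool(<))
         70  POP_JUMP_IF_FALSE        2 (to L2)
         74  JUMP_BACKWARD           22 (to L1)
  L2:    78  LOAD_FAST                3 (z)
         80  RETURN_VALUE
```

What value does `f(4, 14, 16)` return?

LOAD_CONST → push 3. Stack: [3]
LOAD_FAST b → push 14. Stack: [3, 14]
BINARY_OP + → 3 + 14 = 17. Stack: [17]
LOAD_FAST c → push 16. Stack: [17, 16]
BINARY_OP % → 17 % 16 = 1. Stack: [1]
STORE_FAST z → z=1. Stack: []
LOAD_CONST → push 0. Stack: [0]
STORE_FAST i → i=0. Stack: []
LOAD_FAST i → push 0. Stack: [0]
LOAD_CONST → push 3. Stack: [0, 3]
COMPARE_OP bool(<) → 0 vs 3 = True. Stack: [True]
POP_JUMP_IF_FALSE → pop True; no jump. Stack: []
LOAD_FAST z → push 1. Stack: [1]
LOAD_CONST → push 6. Stack: [1, 6]
BINARY_OP + → 1 + 6 = 7. Stack: [7]
STORE_FAST z → z=7. Stack: []
LOAD_FAST_LOAD_FAST z,c → push 7,16. Stack: [7, 16]
BINARY_OP ^ → 7 ^ 16 = 23. Stack: [23]
STORE_FAST z → z=23. Stack: []
LOAD_FAST i → push 0. Stack: [0]
LOAD_CONST → push 1. Stack: [0, 1]
BINARY_OP + → 0 + 1 = 1. Stack: [1]
STORE_FAST i → i=1. Stack: []
LOAD_FAST i → push 1. Stack: [1]
LOAD_CONST → push 3. Stack: [1, 3]
COMPARE_OP bool(<) → 1 vs 3 = True. Stack: [True]
POP_JUMP_IF_FALSE → pop True; no jump. Stack: []
LOAD_FAST z → push 23. Stack: [23]
LOAD_CONST → push 6. Stack: [23, 6]
BINARY_OP + → 23 + 6 = 29. Stack: [29]
STORE_FAST z → z=29. Stack: []
LOAD_FAST_LOAD_FAST z,c → push 29,16. Stack: [29, 16]
BINARY_OP ^ → 29 ^ 16 = 13. Stack: [13]
STORE_FAST z → z=13. Stack: []
LOAD_FAST i → push 1. Stack: [1]
LOAD_CONST → push 1. Stack: [1, 1]
BINARY_OP + → 1 + 1 = 2. Stack: [2]
STORE_FAST i → i=2. Stack: []
LOAD_FAST i → push 2. Stack: [2]
LOAD_CONST → push 3. Stack: [2, 3]
COMPARE_OP bool(<) → 2 vs 3 = True. Stack: [True]
POP_JUMP_IF_FALSE → pop True; no jump. Stack: []
LOAD_FAST z → push 13. Stack: [13]
LOAD_CONST → push 6. Stack: [13, 6]
BINARY_OP + → 13 + 6 = 19. Stack: [19]
STORE_FAST z → z=19. Stack: []
LOAD_FAST_LOAD_FAST z,c → push 19,16. Stack: [19, 16]
BINARY_OP ^ → 19 ^ 16 = 3. Stack: [3]
STORE_FAST z → z=3. Stack: []
LOAD_FAST i → push 2. Stack: [2]
LOAD_CONST → push 1. Stack: [2, 1]
BINARY_OP + → 2 + 1 = 3. Stack: [3]
STORE_FAST i → i=3. Stack: []
LOAD_FAST i → push 3. Stack: [3]
LOAD_CONST → push 3. Stack: [3, 3]
COMPARE_OP bool(<) → 3 vs 3 = False. Stack: [False]
POP_JUMP_IF_FALSE → pop False; jump. Stack: []
LOAD_FAST z → push 3. Stack: [3]
RETURN_VALUE → return 3.

3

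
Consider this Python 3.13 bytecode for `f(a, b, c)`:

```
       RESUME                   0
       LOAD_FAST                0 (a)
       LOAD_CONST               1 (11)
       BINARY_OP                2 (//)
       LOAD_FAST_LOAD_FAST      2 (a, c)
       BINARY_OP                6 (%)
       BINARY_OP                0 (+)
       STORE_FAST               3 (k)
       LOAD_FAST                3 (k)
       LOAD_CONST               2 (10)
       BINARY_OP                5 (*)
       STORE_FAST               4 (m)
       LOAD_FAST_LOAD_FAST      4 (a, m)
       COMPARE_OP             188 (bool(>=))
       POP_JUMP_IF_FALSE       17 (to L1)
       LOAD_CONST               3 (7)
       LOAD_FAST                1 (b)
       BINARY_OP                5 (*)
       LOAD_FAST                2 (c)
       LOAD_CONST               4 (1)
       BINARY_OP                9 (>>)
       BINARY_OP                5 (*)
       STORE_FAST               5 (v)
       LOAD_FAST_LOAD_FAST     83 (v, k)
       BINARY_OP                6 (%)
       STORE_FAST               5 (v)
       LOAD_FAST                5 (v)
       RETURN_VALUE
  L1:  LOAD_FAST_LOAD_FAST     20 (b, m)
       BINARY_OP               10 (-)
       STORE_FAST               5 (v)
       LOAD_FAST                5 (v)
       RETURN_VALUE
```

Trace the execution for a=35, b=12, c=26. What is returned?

-108

LOAD_FAST a → push 35. Stack: [35]
LOAD_CONST → push 11. Stack: [35, 11]
BINARY_OP // → 35 // 11 = 3. Stack: [3]
LOAD_FAST_LOAD_FAST a,c → push 35,26. Stack: [3, 35, 26]
BINARY_OP % → 35 % 26 = 9. Stack: [3, 9]
BINARY_OP + → 3 + 9 = 12. Stack: [12]
STORE_FAST k → k=12. Stack: []
LOAD_FAST k → push 12. Stack: [12]
LOAD_CONST → push 10. Stack: [12, 10]
BINARY_OP * → 12 * 10 = 120. Stack: [120]
STORE_FAST m → m=120. Stack: []
LOAD_FAST_LOAD_FAST a,m → push 35,120. Stack: [35, 120]
COMPARE_OP bool(>=) → 35 vs 120 = False. Stack: [False]
POP_JUMP_IF_FALSE → pop False; jump. Stack: []
LOAD_FAST_LOAD_FAST b,m → push 12,120. Stack: [12, 120]
BINARY_OP - → 12 - 120 = -108. Stack: [-108]
STORE_FAST v → v=-108. Stack: []
LOAD_FAST v → push -108. Stack: [-108]
RETURN_VALUE → return -108.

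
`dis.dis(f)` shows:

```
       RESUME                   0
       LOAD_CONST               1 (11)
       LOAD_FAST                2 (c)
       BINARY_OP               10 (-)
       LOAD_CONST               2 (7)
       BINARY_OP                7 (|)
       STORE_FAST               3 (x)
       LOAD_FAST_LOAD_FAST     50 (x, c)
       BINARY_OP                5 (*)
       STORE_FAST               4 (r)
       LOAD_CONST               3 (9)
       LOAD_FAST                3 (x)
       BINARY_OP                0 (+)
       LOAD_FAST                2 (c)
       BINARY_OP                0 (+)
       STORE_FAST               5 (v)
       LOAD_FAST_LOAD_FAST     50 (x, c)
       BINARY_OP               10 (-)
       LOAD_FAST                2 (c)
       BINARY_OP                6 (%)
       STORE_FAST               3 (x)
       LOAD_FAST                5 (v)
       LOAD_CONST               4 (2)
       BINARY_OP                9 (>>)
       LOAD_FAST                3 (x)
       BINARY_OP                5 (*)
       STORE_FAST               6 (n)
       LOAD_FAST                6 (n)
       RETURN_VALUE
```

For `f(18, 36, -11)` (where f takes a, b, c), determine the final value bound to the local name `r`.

LOAD_CONST → push 11. Stack: [11]
LOAD_FAST c → push -11. Stack: [11, -11]
BINARY_OP - → 11 - -11 = 22. Stack: [22]
LOAD_CONST → push 7. Stack: [22, 7]
BINARY_OP | → 22 | 7 = 23. Stack: [23]
STORE_FAST x → x=23. Stack: []
LOAD_FAST_LOAD_FAST x,c → push 23,-11. Stack: [23, -11]
BINARY_OP * → 23 * -11 = -253. Stack: [-253]
STORE_FAST r → r=-253. Stack: []
LOAD_CONST → push 9. Stack: [9]
LOAD_FAST x → push 23. Stack: [9, 23]
BINARY_OP + → 9 + 23 = 32. Stack: [32]
LOAD_FAST c → push -11. Stack: [32, -11]
BINARY_OP + → 32 + -11 = 21. Stack: [21]
STORE_FAST v → v=21. Stack: []
LOAD_FAST_LOAD_FAST x,c → push 23,-11. Stack: [23, -11]
BINARY_OP - → 23 - -11 = 34. Stack: [34]
LOAD_FAST c → push -11. Stack: [34, -11]
BINARY_OP % → 34 % -11 = -10. Stack: [-10]
STORE_FAST x → x=-10. Stack: []
LOAD_FAST v → push 21. Stack: [21]
LOAD_CONST → push 2. Stack: [21, 2]
BINARY_OP >> → 21 >> 2 = 5. Stack: [5]
LOAD_FAST x → push -10. Stack: [5, -10]
BINARY_OP * → 5 * -10 = -50. Stack: [-50]
STORE_FAST n → n=-50. Stack: []
LOAD_FAST n → push -50. Stack: [-50]
RETURN_VALUE → return -50.

-253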